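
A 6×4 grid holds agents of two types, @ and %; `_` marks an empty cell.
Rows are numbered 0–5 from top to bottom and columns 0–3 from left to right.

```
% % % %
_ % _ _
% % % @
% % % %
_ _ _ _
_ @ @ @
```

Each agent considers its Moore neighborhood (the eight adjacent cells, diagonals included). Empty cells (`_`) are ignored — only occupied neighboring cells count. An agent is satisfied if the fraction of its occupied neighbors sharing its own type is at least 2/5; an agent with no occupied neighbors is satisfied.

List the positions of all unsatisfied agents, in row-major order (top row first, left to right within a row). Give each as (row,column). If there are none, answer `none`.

(2,3)

(0,0)% 2/2 satisfied
(0,1)% 3/3 satisfied
(0,2)% 3/3 satisfied
(0,3)% 1/1 satisfied
(1,1)% 6/6 satisfied
(2,0)% 4/4 satisfied
(2,1)% 6/6 satisfied
(2,2)% 5/6 satisfied
(2,3)@ 0/3 not
(3,0)% 3/3 satisfied
(3,1)% 5/5 satisfied
(3,2)% 4/5 satisfied
(3,3)% 2/3 satisfied
(5,1)@ 1/1 satisfied
(5,2)@ 2/2 satisfied
(5,3)@ 1/1 satisfied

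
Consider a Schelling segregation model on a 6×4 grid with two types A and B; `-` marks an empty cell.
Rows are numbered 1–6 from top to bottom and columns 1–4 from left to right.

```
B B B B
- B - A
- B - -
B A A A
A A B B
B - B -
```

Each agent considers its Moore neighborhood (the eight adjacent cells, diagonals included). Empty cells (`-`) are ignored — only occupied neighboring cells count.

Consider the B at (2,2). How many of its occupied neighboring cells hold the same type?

Occupied neighbors of (2,2): (1,1)=B, (1,2)=B, (1,3)=B, (3,2)=B.
Same type (B): 4 of 4.

4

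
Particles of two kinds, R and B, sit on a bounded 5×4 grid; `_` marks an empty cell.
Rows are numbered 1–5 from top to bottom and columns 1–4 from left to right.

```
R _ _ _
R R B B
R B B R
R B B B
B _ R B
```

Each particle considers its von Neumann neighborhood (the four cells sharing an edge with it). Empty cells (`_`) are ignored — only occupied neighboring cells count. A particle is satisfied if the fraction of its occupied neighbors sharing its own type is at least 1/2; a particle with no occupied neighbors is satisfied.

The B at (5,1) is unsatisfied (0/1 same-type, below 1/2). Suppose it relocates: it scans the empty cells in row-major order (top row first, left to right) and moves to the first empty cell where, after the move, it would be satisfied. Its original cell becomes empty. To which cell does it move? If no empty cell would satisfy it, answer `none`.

(1,3)

Vacating (5,1). Empty cells in order:
  (1,2): 0/2 same-type → still unsatisfied.
  (1,3): 1/1 same-type → satisfied — stop here.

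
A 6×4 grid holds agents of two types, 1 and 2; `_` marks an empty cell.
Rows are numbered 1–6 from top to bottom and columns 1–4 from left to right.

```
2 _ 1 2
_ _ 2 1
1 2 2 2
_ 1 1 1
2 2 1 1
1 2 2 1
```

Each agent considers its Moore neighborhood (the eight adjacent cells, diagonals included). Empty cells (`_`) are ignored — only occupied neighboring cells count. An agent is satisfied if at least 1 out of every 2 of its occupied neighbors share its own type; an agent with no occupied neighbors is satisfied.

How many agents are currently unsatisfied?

(1,1)2 0/0 ok
(1,3)1 1/3 unhappy
(1,4)2 1/3 unhappy
(2,3)2 4/6 ok
(2,4)1 1/5 unhappy
(3,1)1 1/2 ok
(3,2)2 2/5 unhappy
(3,3)2 3/7 unhappy
(3,4)2 2/5 unhappy
(4,2)1 3/7 unhappy
(4,3)1 4/8 ok
(4,4)1 3/5 ok
(5,1)2 2/4 ok
(5,2)2 3/7 unhappy
(5,3)1 5/8 ok
(5,4)1 4/5 ok
(6,1)1 0/3 unhappy
(6,2)2 3/5 ok
(6,3)2 2/5 unhappy
(6,4)1 2/3 ok
Unsatisfied: (1,3), (1,4), (2,4), (3,2), (3,3), (3,4), (4,2), (5,2), (6,1), (6,3) — 10 in total.

10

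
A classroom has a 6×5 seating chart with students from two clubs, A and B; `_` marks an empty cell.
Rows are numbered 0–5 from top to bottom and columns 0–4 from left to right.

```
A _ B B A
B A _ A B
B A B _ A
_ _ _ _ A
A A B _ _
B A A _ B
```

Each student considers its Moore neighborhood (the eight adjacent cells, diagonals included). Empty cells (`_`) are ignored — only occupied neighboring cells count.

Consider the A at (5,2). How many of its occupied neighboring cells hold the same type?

Occupied neighbors of (5,2): (4,1)=A, (4,2)=B, (5,1)=A.
Same type (A): 2 of 3.

2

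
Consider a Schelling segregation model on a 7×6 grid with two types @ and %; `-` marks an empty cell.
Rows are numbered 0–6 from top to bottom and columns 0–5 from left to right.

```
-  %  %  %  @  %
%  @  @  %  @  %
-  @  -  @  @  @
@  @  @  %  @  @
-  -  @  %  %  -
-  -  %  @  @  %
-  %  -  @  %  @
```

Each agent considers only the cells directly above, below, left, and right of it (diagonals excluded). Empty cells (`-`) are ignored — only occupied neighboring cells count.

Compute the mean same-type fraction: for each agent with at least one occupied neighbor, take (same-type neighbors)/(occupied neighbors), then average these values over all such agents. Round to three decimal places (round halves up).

0.465

(0,1)% 1/2
(0,2)% 2/3
(0,3)% 2/3
(0,4)@ 1/3
(0,5)% 1/2
(1,0)% 0/1
(1,1)@ 2/4
(1,2)@ 1/3
(1,3)% 1/4
(1,4)@ 2/4
(1,5)% 1/3
(2,1)@ 2/2
(2,3)@ 1/3
(2,4)@ 4/4
(2,5)@ 2/3
(3,0)@ 1/1
(3,1)@ 3/3
(3,2)@ 2/3
(3,3)% 1/4
(3,4)@ 2/4
(3,5)@ 2/2
(4,2)@ 1/3
(4,3)% 2/4
(4,4)% 1/3
(5,2)% 0/2
(5,3)@ 2/4
(5,4)@ 1/4
(5,5)% 0/2
(6,1)% — no occupied neighbors
(6,3)@ 1/2
(6,4)% 0/3
(6,5)@ 0/2
Sum over 31 agents: 1/2 + 2/3 + 2/3 + 1/3 + 1/2 + 0/1 + 2/4 + 1/3 + 1/4 + 2/4 + 1/3 + 2/2 + 1/3 + 4/4 + 2/3 + 1/1 + 3/3 + 2/3 + 1/4 + 2/4 + 2/2 + 1/3 + 2/4 + 1/3 + 0/2 + 2/4 + 1/4 + 0/2 + 1/2 + 0/3 + 0/2 = 173/12; mean = 173/12 ÷ 31 = 173/372 = 0.465053… → 0.465.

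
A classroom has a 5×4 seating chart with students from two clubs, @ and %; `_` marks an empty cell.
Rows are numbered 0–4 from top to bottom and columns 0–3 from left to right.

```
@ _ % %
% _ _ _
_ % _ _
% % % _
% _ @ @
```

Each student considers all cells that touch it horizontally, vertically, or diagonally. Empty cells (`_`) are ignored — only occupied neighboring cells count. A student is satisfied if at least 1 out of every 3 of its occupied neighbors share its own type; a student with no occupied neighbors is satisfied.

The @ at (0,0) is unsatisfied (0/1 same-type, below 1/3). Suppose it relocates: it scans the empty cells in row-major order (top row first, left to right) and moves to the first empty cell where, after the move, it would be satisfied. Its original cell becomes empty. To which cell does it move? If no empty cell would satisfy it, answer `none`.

Vacating (0,0). Empty cells in order:
  (0,1): 0/2 same-type → still unsatisfied.
  (1,1): 0/3 same-type → still unsatisfied.
  (1,2): 0/3 same-type → still unsatisfied.
  (1,3): 0/2 same-type → still unsatisfied.
  (2,0): 0/4 same-type → still unsatisfied.
  (2,2): 0/3 same-type → still unsatisfied.
  (2,3): 0/1 same-type → still unsatisfied.
  (3,3): 2/3 same-type → satisfied — stop here.

(3,3)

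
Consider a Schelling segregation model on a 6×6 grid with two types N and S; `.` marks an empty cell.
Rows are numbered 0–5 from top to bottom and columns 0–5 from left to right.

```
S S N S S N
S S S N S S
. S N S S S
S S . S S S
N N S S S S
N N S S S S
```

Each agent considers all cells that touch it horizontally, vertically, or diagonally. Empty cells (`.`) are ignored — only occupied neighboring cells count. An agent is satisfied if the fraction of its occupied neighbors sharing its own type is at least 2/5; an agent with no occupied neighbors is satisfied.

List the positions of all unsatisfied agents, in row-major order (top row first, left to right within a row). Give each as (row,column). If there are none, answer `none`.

(0,2), (0,5), (1,3), (2,2)

(0,0)S 3/3 satisfied
(0,1)S 4/5 satisfied
(0,2)N 1/5 not
(0,3)S 3/5 satisfied
(0,4)S 3/5 satisfied
(0,5)N 0/3 not
(1,0)S 4/4 satisfied
(1,1)S 5/7 satisfied
(1,2)S 5/8 satisfied
(1,3)N 2/8 not
(1,4)S 6/8 satisfied
(1,5)S 4/5 satisfied
(2,1)S 5/6 satisfied
(2,2)N 1/7 not
(2,3)S 5/7 satisfied
(2,4)S 7/8 satisfied
(2,5)S 5/5 satisfied
(3,0)S 2/4 satisfied
(3,1)S 3/6 satisfied
(3,3)S 6/7 satisfied
(3,4)S 8/8 satisfied
(3,5)S 5/5 satisfied
(4,0)N 3/5 satisfied
(4,1)N 3/7 satisfied
(4,2)S 5/7 satisfied
(4,3)S 7/7 satisfied
(4,4)S 8/8 satisfied
(4,5)S 5/5 satisfied
(5,0)N 3/3 satisfied
(5,1)N 3/5 satisfied
(5,2)S 3/5 satisfied
(5,3)S 5/5 satisfied
(5,4)S 5/5 satisfied
(5,5)S 3/3 satisfied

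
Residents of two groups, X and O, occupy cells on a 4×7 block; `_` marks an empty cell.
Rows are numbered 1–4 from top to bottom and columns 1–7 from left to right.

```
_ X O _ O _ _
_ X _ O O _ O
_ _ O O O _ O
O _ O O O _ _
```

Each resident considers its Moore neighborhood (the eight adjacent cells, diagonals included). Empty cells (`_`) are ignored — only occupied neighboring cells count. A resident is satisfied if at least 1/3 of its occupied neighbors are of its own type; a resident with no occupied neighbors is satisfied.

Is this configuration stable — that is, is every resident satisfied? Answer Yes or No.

Yes

Row 1: (1,2)X 1/2 ✓ · (1,3)O 1/3 ✓ · (1,5)O 2/2 ✓
Row 2: (2,2)X 1/3 ✓ · (2,4)O 6/6 ✓ · (2,5)O 4/4 ✓ · (2,7)O 1/1 ✓
Row 3: (3,3)O 4/5 ✓ · (3,4)O 7/7 ✓ · (3,5)O 5/5 ✓ · (3,7)O 1/1 ✓
Row 4: (4,1)O 0/0 ✓ · (4,3)O 3/3 ✓ · (4,4)O 5/5 ✓ · (4,5)O 3/3 ✓
All meet the threshold, so the configuration is stable.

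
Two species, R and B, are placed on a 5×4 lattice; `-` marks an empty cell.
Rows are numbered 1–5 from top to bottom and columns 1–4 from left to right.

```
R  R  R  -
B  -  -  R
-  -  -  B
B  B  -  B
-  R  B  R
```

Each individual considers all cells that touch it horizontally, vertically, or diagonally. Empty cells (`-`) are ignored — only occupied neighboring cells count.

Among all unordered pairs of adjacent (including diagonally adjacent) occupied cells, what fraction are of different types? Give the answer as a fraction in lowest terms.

8/15

Scan each occupied cell's neighbors to the right and below (and the two forward diagonals) so each pair is counted once.
Row 1: R(1,1)–R(1,2)= R(1,1)–B(2,1)≠ R(1,2)–R(1,3)= R(1,2)–B(2,1)≠ R(1,3)–R(2,4)=  → 2/5 unlike.
Row 2: R(2,4)–B(3,4)≠  → 1/1 unlike.
Row 3: B(3,4)–B(4,4)=  → 0/1 unlike.
Row 4: B(4,1)–B(4,2)= B(4,1)–R(5,2)≠ B(4,2)–R(5,2)≠ B(4,2)–B(5,3)= B(4,4)–R(5,4)≠ B(4,4)–B(5,3)=  → 3/6 unlike.
Row 5: R(5,2)–B(5,3)≠ B(5,3)–R(5,4)≠  → 2/2 unlike.
Total adjacent occupied pairs: 15; unlike-type pairs: 8.
8/15 is already in lowest terms.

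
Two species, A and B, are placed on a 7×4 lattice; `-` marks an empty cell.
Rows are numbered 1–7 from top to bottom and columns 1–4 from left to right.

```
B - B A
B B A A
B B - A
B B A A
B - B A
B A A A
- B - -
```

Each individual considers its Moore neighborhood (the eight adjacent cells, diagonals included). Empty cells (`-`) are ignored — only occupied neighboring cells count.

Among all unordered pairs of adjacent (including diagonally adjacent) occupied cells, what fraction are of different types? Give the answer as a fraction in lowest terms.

Scan each occupied cell's neighbors to the right and below (and the two forward diagonals) so each pair is counted once.
From row 1: 3 unlike of 8 pairs (running 3/8).
From row 2: 2 unlike of 10 pairs (running 5/18).
From row 3: 1 unlike of 8 pairs (running 6/26).
From row 4: 3 unlike of 10 pairs (running 9/36).
From row 5: 5 unlike of 8 pairs (running 14/44).
From row 6: 3 unlike of 6 pairs (running 17/50).
Total adjacent occupied pairs: 50; unlike-type pairs: 17.
17/50 is already in lowest terms.

17/50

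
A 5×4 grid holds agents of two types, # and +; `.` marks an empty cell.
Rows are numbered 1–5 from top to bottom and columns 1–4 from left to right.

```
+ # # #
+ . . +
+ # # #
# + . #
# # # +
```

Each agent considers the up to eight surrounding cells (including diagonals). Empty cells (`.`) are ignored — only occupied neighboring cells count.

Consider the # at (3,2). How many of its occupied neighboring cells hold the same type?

Occupied neighbors of (3,2): (2,1)=+, (3,1)=+, (3,3)=#, (4,1)=#, (4,2)=+.
Same type (#): 2 of 5.

2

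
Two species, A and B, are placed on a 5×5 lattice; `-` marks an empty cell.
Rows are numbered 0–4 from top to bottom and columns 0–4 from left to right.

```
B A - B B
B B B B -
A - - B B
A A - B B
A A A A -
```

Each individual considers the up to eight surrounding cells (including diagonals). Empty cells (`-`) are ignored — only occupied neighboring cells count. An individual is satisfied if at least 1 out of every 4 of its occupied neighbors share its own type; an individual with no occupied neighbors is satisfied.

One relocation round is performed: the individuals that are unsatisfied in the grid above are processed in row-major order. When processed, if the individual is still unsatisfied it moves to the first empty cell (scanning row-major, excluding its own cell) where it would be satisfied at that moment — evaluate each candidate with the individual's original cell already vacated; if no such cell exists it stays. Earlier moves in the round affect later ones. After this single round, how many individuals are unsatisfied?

0

Initially unsatisfied (in order): (0,1).
  (0,1) → (2,1).
Resulting grid:
B - - B B
B B B B -
A A - B B
A A - B B
A A A A -
All satisfied now.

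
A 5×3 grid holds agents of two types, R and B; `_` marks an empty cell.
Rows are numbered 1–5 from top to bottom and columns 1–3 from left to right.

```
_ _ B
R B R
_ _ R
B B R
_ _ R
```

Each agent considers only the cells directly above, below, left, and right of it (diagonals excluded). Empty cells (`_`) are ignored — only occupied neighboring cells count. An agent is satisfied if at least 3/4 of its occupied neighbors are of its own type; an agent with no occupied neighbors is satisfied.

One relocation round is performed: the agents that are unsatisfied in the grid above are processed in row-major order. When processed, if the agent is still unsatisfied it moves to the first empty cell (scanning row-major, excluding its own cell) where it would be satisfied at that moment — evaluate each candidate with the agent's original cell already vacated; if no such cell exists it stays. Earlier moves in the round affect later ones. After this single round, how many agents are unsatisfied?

2

Initially unsatisfied (in order): (1,3), (2,1), (2,2), (2,3), (4,2), (4,3).
  (1,3) → (1,2).
  (2,1): no empty cell satisfies it; stays.
  (2,2) → (5,1).
  (2,3): now satisfied by earlier moves; stays.
  (4,2): no empty cell satisfies it; stays.
  (4,3): no empty cell satisfies it; stays.
Resulting grid:
_ B _
R _ R
_ _ R
B B R
B _ R
Unsatisfied now: (4,2), (4,3).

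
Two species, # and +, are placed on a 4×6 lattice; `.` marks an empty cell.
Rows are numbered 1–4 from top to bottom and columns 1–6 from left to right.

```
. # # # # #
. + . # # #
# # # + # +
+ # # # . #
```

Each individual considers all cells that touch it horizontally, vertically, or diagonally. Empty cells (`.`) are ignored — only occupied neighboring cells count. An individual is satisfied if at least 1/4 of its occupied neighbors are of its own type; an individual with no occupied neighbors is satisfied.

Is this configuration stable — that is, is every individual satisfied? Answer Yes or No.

No

(1,2)# 1/2 satisfied
(1,3)# 3/4 satisfied
(1,4)# 4/4 satisfied
(1,5)# 5/5 satisfied
(1,6)# 3/3 satisfied
(2,2)+ 0/5 not
(2,4)# 6/7 satisfied
(2,5)# 6/8 satisfied
(2,6)# 4/5 satisfied
(3,1)# 2/4 satisfied
(3,2)# 4/6 satisfied
(3,3)# 5/7 satisfied
(3,4)+ 0/6 not
(3,5)# 5/7 satisfied
(3,6)+ 0/4 not
(4,1)+ 0/3 not
(4,2)# 4/5 satisfied
(4,3)# 4/5 satisfied
(4,4)# 3/4 satisfied
(4,6)# 1/2 satisfied
For instance (2,2) has only 0/5 same-type neighbors, below 1/4.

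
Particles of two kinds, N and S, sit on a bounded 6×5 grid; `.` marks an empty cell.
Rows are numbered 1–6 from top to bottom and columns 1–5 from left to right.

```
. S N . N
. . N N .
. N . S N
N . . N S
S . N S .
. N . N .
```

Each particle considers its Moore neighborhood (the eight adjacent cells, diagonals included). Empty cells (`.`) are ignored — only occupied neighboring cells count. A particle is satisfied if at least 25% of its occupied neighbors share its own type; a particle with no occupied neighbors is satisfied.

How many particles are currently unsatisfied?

3

(1,2)S 0/2 ✗
(1,3)N 2/3 ✓
(1,5)N 1/1 ✓
(2,3)N 3/5 ✓
(2,4)N 4/5 ✓
(3,2)N 2/2 ✓
(3,4)S 1/5 ✗
(3,5)N 2/4 ✓
(4,1)N 1/2 ✓
(4,4)N 2/5 ✓
(4,5)S 2/4 ✓
(5,1)S 0/2 ✗
(5,3)N 3/4 ✓
(5,4)S 1/4 ✓
(6,2)N 1/2 ✓
(6,4)N 1/2 ✓
Unsatisfied: (1,2), (3,4), (5,1) — 3 in total.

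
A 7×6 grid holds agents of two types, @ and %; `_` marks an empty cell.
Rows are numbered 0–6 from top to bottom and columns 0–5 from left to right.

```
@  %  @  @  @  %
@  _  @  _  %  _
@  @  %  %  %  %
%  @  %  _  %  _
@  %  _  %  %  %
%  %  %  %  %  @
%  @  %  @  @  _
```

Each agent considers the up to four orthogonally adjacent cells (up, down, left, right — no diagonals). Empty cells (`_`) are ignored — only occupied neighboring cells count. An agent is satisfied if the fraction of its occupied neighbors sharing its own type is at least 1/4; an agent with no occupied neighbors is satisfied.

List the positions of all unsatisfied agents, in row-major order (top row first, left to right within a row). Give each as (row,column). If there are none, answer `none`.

(0,1), (0,5), (3,0), (4,0), (5,5), (6,1)

Row 0: (0,0)@ 1/2 ✓ · (0,1)% 0/2 ✗ · (0,2)@ 2/3 ✓ · (0,3)@ 2/2 ✓ · (0,4)@ 1/3 ✓ · (0,5)% 0/1 ✗
Row 1: (1,0)@ 2/2 ✓ · (1,2)@ 1/2 ✓ · (1,4)% 1/2 ✓
Row 2: (2,0)@ 2/3 ✓ · (2,1)@ 2/3 ✓ · (2,2)% 2/4 ✓ · (2,3)% 2/2 ✓ · (2,4)% 4/4 ✓ · (2,5)% 1/1 ✓
Row 3: (3,0)% 0/3 ✗ · (3,1)@ 1/4 ✓ · (3,2)% 1/2 ✓ · (3,4)% 2/2 ✓
Row 4: (4,0)@ 0/3 ✗ · (4,1)% 1/3 ✓ · (4,3)% 2/2 ✓ · (4,4)% 4/4 ✓ · (4,5)% 1/2 ✓
Row 5: (5,0)% 2/3 ✓ · (5,1)% 3/4 ✓ · (5,2)% 3/3 ✓ · (5,3)% 3/4 ✓ · (5,4)% 2/4 ✓ · (5,5)@ 0/2 ✗
Row 6: (6,0)% 1/2 ✓ · (6,1)@ 0/3 ✗ · (6,2)% 1/3 ✓ · (6,3)@ 1/3 ✓ · (6,4)@ 1/2 ✓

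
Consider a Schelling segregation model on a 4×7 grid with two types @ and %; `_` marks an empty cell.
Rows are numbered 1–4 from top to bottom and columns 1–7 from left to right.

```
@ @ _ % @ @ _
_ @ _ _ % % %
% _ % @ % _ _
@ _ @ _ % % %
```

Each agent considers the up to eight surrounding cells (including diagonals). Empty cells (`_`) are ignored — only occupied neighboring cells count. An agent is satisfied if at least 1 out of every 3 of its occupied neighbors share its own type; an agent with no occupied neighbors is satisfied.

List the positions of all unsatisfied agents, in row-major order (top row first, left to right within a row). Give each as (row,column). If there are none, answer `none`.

(1,1)@ 2/2 satisfied
(1,2)@ 2/2 satisfied
(1,4)% 1/2 satisfied
(1,5)@ 1/4 not
(1,6)@ 1/4 not
(2,2)@ 2/4 satisfied
(2,5)% 3/6 satisfied
(2,6)% 3/5 satisfied
(2,7)% 1/2 satisfied
(3,1)% 0/2 not
(3,3)% 0/3 not
(3,4)@ 1/5 not
(3,5)% 4/5 satisfied
(4,1)@ 0/1 not
(4,3)@ 1/2 satisfied
(4,5)% 2/3 satisfied
(4,6)% 3/3 satisfied
(4,7)% 1/1 satisfied

(1,5), (1,6), (3,1), (3,3), (3,4), (4,1)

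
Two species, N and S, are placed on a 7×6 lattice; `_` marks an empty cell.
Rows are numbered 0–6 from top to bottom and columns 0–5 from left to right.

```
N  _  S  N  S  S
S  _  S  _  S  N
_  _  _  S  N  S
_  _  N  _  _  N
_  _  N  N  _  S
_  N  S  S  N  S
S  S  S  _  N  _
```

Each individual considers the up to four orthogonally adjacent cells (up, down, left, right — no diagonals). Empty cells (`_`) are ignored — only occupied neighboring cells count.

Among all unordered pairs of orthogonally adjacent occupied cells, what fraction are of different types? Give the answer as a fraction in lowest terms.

17/28

Scan each occupied cell's neighbors to the right and below so each pair is counted once.
From row 0: 4 unlike of 7 pairs (running 4/7).
From row 1: 3 unlike of 3 pairs (running 7/10).
From row 2: 3 unlike of 3 pairs (running 10/13).
From row 3: 1 unlike of 2 pairs (running 11/15).
From row 4: 2 unlike of 4 pairs (running 13/19).
From row 5: 4 unlike of 7 pairs (running 17/26).
From row 6: 0 unlike of 2 pairs (running 17/28).
Total adjacent occupied pairs: 28; unlike-type pairs: 17.
17/28 is already in lowest terms.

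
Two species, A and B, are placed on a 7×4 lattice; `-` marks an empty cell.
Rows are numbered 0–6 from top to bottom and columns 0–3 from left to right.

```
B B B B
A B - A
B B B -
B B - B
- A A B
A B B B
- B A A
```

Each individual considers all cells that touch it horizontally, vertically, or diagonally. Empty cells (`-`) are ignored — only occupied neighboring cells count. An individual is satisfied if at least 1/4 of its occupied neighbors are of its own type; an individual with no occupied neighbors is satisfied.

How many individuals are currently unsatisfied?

4

Row 0: (0,0)B 2/3 ok · (0,1)B 3/4 ok · (0,2)B 3/4 ok · (0,3)B 1/2 ok
Row 1: (1,0)A 0/5 unhappy · (1,1)B 6/7 ok · (1,3)A 0/3 unhappy
Row 2: (2,0)B 4/5 ok · (2,1)B 5/6 ok · (2,2)B 4/5 ok
Row 3: (3,0)B 3/4 ok · (3,1)B 4/6 ok · (3,3)B 2/3 ok
Row 4: (4,1)A 2/6 ok · (4,2)A 1/7 unhappy · (4,3)B 3/4 ok
Row 5: (5,0)A 1/3 ok · (5,1)B 2/6 ok · (5,2)B 4/8 ok · (5,3)B 2/5 ok
Row 6: (6,1)B 2/4 ok · (6,2)A 1/5 unhappy · (6,3)A 1/3 ok
Unsatisfied: (1,0), (1,3), (4,2), (6,2) — 4 in total.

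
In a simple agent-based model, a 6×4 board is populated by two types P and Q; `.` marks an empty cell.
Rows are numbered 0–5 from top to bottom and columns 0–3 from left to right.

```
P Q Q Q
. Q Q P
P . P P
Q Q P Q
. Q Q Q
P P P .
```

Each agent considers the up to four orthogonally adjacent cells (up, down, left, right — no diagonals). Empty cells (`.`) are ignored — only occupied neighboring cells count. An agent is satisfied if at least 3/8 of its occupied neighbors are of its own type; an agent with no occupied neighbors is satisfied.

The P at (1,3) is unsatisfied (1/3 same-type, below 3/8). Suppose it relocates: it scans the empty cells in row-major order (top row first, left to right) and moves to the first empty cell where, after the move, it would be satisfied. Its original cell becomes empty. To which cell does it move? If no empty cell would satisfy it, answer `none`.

(1,0)

Vacating (1,3). Empty cells in order:
  (1,0): 2/3 same-type → satisfied — stop here.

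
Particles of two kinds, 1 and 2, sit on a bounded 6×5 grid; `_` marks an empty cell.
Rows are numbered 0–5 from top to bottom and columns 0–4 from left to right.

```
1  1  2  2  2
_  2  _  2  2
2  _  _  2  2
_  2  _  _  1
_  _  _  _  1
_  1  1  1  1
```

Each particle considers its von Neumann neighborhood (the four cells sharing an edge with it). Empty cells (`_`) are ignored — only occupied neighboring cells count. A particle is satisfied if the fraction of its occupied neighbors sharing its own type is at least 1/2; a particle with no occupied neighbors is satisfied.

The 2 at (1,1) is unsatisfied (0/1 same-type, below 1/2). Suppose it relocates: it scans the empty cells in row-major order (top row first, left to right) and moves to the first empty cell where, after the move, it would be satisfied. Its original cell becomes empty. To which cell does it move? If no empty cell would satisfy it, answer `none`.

(1,0)

Vacating (1,1). Empty cells in order:
  (1,0): 1/2 same-type → satisfied — stop here.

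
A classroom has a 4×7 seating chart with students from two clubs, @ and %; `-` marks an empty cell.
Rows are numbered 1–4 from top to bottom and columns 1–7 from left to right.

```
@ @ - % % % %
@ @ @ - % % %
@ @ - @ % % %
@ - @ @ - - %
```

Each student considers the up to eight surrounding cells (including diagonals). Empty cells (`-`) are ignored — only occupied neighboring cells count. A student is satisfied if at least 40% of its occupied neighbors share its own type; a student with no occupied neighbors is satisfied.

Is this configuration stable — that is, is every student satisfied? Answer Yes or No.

Yes

Row 1: (1,1)@ 3/3 satisfied · (1,2)@ 4/4 satisfied · (1,4)% 2/3 satisfied · (1,5)% 4/4 satisfied · (1,6)% 5/5 satisfied · (1,7)% 3/3 satisfied
Row 2: (2,1)@ 5/5 satisfied · (2,2)@ 6/6 satisfied · (2,3)@ 4/5 satisfied · (2,5)% 6/7 satisfied · (2,6)% 8/8 satisfied · (2,7)% 5/5 satisfied
Row 3: (3,1)@ 4/4 satisfied · (3,2)@ 6/6 satisfied · (3,4)@ 3/5 satisfied · (3,5)% 3/5 satisfied · (3,6)% 6/6 satisfied · (3,7)% 4/4 satisfied
Row 4: (4,1)@ 2/2 satisfied · (4,3)@ 3/3 satisfied · (4,4)@ 2/3 satisfied · (4,7)% 2/2 satisfied
All meet the threshold, so the configuration is stable.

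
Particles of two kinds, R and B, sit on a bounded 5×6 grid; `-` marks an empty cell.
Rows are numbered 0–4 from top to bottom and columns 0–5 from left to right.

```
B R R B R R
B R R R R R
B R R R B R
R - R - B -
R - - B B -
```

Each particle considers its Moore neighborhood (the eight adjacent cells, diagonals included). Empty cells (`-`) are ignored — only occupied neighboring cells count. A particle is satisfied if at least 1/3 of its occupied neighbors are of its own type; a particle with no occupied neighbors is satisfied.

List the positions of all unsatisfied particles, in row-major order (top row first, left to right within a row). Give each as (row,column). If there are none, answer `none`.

(0,3), (2,0), (2,4)

Row 0: (0,0)B 1/3 ok · (0,1)R 3/5 ok · (0,2)R 4/5 ok · (0,3)B 0/5 unhappy · (0,4)R 4/5 ok · (0,5)R 3/3 ok
Row 1: (1,0)B 2/5 ok · (1,1)R 5/8 ok · (1,2)R 7/8 ok · (1,3)R 6/8 ok · (1,4)R 6/8 ok · (1,5)R 4/5 ok
Row 2: (2,0)B 1/4 unhappy · (2,1)R 5/7 ok · (2,2)R 6/6 ok · (2,3)R 5/7 ok · (2,4)B 1/6 unhappy · (2,5)R 2/4 ok
Row 3: (3,0)R 2/3 ok · (3,2)R 3/4 ok · (3,4)B 3/5 ok
Row 4: (4,0)R 1/1 ok · (4,3)B 2/3 ok · (4,4)B 2/2 ok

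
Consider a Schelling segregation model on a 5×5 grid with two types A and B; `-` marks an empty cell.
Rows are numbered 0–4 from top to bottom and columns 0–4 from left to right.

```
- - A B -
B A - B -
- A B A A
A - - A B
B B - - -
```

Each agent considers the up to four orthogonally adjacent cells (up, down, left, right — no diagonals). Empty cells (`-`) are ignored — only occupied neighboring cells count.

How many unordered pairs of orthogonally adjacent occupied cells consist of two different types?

Scan each occupied cell's neighbors to the right and below so each pair is counted once.
Row 0: A(0,2)–B(0,3)≠ B(0,3)–B(1,3)=  → 1/2 unlike.
Row 1: B(1,0)–A(1,1)≠ A(1,1)–A(2,1)= B(1,3)–A(2,3)≠  → 2/3 unlike.
Row 2: A(2,1)–B(2,2)≠ B(2,2)–A(2,3)≠ A(2,3)–A(2,4)= A(2,3)–A(3,3)= A(2,4)–B(3,4)≠  → 3/5 unlike.
Row 3: A(3,0)–B(4,0)≠ A(3,3)–B(3,4)≠  → 2/2 unlike.
Row 4: B(4,0)–B(4,1)=  → 0/1 unlike.
Total adjacent occupied pairs: 13; unlike-type pairs: 8.

8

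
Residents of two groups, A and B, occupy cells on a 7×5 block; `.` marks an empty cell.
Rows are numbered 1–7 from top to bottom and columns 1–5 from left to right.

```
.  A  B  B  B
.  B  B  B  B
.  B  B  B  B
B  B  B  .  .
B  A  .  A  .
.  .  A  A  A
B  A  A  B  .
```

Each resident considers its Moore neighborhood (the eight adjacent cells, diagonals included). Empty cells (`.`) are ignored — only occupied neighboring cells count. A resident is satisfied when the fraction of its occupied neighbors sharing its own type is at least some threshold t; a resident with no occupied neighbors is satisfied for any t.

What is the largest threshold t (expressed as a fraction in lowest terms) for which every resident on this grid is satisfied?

0/1

Row 1: (1,2)A 0/3 · (1,3)B 4/5 · (1,4)B 5/5 · (1,5)B 3/3
Row 2: (2,2)B 4/5 · (2,3)B 7/8 · (2,4)B 8/8 · (2,5)B 5/5
Row 3: (3,2)B 6/6 · (3,3)B 7/7 · (3,4)B 6/6 · (3,5)B 3/3
Row 4: (4,1)B 3/4 · (4,2)B 5/6 · (4,3)B 4/6
Row 5: (5,1)B 2/3 · (5,2)A 1/5 · (5,4)A 3/4
Row 6: (6,3)A 5/6 · (6,4)A 4/5 · (6,5)A 2/3
Row 7: (7,1)B 0/1 · (7,2)A 2/3 · (7,3)A 3/4 · (7,4)B 0/4
The smallest same-type fraction is 0/3 at (1,2), which reduces to 0/1. Any threshold above that leaves this resident unsatisfied.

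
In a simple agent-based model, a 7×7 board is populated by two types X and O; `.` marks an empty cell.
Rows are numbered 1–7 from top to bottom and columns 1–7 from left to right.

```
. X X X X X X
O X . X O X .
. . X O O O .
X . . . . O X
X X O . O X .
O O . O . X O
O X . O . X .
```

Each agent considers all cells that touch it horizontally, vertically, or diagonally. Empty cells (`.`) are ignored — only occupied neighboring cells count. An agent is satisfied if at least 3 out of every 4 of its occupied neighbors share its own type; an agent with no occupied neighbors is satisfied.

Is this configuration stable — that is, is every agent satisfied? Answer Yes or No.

No

(1,2)X 2/3 ✗
(1,3)X 4/4 ✓
(1,4)X 3/4 ✓
(1,5)X 4/5 ✓
(1,6)X 3/4 ✓
(1,7)X 2/2 ✓
(2,1)O 0/2 ✗
(2,2)X 3/4 ✓
(2,4)X 4/7 ✗
(2,5)O 3/8 ✗
(2,6)X 3/6 ✗
(3,3)X 2/3 ✗
(3,4)O 2/4 ✗
(3,5)O 4/6 ✗
(3,6)O 3/5 ✗
(4,1)X 2/2 ✓
(4,6)O 3/5 ✗
(4,7)X 1/3 ✗
(5,1)X 2/4 ✗
(5,2)X 2/5 ✗
(5,3)O 2/3 ✗
(5,5)O 2/4 ✗
(5,6)X 2/5 ✗
(6,1)O 2/5 ✗
(6,2)O 3/6 ✗
(6,4)O 3/3 ✓
(6,6)X 2/4 ✗
(6,7)O 0/3 ✗
(7,1)O 2/3 ✗
(7,2)X 0/3 ✗
(7,4)O 1/1 ✓
(7,6)X 1/2 ✗
For instance (1,2) has only 2/3 same-type neighbors, below 3/4.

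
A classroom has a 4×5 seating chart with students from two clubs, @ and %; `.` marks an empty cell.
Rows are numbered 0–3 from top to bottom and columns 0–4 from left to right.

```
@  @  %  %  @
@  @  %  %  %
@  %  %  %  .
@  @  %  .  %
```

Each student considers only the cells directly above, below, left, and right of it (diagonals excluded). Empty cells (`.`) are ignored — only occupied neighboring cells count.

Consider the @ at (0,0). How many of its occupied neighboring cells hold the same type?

Occupied neighbors of (0,0): (1,0)=@, (0,1)=@.
Same type (@): 2 of 2.

2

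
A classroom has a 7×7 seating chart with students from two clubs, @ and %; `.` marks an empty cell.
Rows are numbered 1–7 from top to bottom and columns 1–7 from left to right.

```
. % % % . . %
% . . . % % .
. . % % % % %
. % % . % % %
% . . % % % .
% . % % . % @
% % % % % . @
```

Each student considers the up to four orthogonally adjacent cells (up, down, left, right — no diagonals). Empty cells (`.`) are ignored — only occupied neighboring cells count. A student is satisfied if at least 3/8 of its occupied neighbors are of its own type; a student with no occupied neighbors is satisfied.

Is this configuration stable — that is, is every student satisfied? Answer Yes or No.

Yes

(1,2)% 1/1 ✓
(1,3)% 2/2 ✓
(1,4)% 1/1 ✓
(1,7)% 0/0 ✓
(2,1)% 0/0 ✓
(2,5)% 2/2 ✓
(2,6)% 2/2 ✓
(3,3)% 2/2 ✓
(3,4)% 2/2 ✓
(3,5)% 4/4 ✓
(3,6)% 4/4 ✓
(3,7)% 2/2 ✓
(4,2)% 1/1 ✓
(4,3)% 2/2 ✓
(4,5)% 3/3 ✓
(4,6)% 4/4 ✓
(4,7)% 2/2 ✓
(5,1)% 1/1 ✓
(5,4)% 2/2 ✓
(5,5)% 3/3 ✓
(5,6)% 3/3 ✓
(6,1)% 2/2 ✓
(6,3)% 2/2 ✓
(6,4)% 3/3 ✓
(6,6)% 1/2 ✓
(6,7)@ 1/2 ✓
(7,1)% 2/2 ✓
(7,2)% 2/2 ✓
(7,3)% 3/3 ✓
(7,4)% 3/3 ✓
(7,5)% 1/1 ✓
(7,7)@ 1/1 ✓
All meet the threshold, so the configuration is stable.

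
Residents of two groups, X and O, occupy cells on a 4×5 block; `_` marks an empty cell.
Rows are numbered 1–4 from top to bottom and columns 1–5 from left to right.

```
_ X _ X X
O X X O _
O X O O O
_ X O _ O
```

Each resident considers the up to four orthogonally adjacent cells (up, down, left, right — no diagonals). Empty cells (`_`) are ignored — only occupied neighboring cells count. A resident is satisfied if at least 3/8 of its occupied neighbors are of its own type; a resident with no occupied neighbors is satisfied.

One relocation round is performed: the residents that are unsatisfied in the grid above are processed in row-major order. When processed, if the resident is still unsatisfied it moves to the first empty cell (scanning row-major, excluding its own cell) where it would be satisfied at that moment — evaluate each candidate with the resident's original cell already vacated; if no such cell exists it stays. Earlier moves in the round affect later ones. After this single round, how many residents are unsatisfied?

Initially unsatisfied (in order): (2,3), (2,4).
  (2,3) → (1,1).
  (2,4): now satisfied by earlier moves; stays.
Resulting grid:
X X _ X X
O X _ O _
O X O O O
_ X O _ O
Unsatisfied now: (2,1).

1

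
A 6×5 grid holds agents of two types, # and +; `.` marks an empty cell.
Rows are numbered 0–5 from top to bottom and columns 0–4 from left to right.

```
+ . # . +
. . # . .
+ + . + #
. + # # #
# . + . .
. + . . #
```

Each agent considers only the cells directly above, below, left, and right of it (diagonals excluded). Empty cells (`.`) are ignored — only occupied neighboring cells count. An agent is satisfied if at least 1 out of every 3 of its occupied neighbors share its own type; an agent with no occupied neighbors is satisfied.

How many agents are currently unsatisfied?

(0,0)+ 0/0 ✓
(0,2)# 1/1 ✓
(0,4)+ 0/0 ✓
(1,2)# 1/1 ✓
(2,0)+ 1/1 ✓
(2,1)+ 2/2 ✓
(2,3)+ 0/2 ✗
(2,4)# 1/2 ✓
(3,1)+ 1/2 ✓
(3,2)# 1/3 ✓
(3,3)# 2/3 ✓
(3,4)# 2/2 ✓
(4,0)# 0/0 ✓
(4,2)+ 0/1 ✗
(5,1)+ 0/0 ✓
(5,4)# 0/0 ✓
Unsatisfied: (2,3), (4,2) — 2 in total.

2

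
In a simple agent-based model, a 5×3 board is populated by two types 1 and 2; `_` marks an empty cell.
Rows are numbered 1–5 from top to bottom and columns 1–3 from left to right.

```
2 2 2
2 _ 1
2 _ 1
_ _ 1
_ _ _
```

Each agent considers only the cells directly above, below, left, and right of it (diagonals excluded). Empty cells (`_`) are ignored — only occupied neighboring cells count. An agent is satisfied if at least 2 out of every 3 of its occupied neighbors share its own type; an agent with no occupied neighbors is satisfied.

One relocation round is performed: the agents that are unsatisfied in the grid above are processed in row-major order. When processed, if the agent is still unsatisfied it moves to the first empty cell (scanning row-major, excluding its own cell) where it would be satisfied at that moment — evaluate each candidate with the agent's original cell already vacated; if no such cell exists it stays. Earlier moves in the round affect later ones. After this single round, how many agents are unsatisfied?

Initially unsatisfied (in order): (1,3), (2,3).
  (1,3) → (2,2).
  (2,3) → (4,2).
Resulting grid:
2 2 _
2 2 _
2 _ 1
_ 1 1
_ _ _
All satisfied now.

0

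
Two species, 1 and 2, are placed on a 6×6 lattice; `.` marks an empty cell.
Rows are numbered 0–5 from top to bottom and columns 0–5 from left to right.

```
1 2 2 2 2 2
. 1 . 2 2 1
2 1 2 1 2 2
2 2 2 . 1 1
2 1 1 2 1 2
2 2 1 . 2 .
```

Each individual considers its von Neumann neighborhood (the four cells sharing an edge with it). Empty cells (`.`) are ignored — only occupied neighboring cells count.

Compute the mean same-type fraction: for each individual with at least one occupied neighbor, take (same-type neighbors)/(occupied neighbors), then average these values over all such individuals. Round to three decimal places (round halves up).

Row 0: (0,0)1 0/1 · (0,1)2 1/3 · (0,2)2 2/2 · (0,3)2 3/3 · (0,4)2 3/3 · (0,5)2 1/2
Row 1: (1,1)1 1/2 · (1,3)2 2/3 · (1,4)2 3/4 · (1,5)1 0/3
Row 2: (2,0)2 1/2 · (2,1)1 1/4 · (2,2)2 1/3 · (2,3)1 0/3 · (2,4)2 2/4 · (2,5)2 1/3
Row 3: (3,0)2 3/3 · (3,1)2 2/4 · (3,2)2 2/3 · (3,4)1 2/3 · (3,5)1 1/3
Row 4: (4,0)2 2/3 · (4,1)1 1/4 · (4,2)1 2/4 · (4,3)2 0/2 · (4,4)1 1/4 · (4,5)2 0/2
Row 5: (5,0)2 2/2 · (5,1)2 1/3 · (5,2)1 1/2 · (5,4)2 0/1
Sum over 31 individuals: 0/1 + 1/3 + 2/2 + 3/3 + 3/3 + 1/2 + 1/2 + 2/3 + 3/4 + 0/3 + 1/2 + 1/4 + 1/3 + 0/3 + 2/4 + 1/3 + 3/3 + 2/4 + 2/3 + 2/3 + 1/3 + 2/3 + 1/4 + 2/4 + 0/2 + 1/4 + 0/2 + 2/2 + 1/3 + 1/2 + 0/1 = 43/3; mean = 43/3 ÷ 31 = 43/93 = 0.462365… → 0.462.

0.462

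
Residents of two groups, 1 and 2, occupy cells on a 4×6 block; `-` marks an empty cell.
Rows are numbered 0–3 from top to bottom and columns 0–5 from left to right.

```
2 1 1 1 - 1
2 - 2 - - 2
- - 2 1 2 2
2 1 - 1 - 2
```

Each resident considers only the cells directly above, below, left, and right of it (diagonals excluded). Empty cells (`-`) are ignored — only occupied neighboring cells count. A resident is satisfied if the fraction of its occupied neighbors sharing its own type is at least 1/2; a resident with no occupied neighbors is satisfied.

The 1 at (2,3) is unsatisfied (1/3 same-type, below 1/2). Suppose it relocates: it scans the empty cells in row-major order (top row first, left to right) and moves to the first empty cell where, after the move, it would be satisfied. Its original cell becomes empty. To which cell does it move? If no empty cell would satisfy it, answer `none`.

(0,4)

Vacating (2,3). Empty cells in order:
  (0,4): 2/2 same-type → satisfied — stop here.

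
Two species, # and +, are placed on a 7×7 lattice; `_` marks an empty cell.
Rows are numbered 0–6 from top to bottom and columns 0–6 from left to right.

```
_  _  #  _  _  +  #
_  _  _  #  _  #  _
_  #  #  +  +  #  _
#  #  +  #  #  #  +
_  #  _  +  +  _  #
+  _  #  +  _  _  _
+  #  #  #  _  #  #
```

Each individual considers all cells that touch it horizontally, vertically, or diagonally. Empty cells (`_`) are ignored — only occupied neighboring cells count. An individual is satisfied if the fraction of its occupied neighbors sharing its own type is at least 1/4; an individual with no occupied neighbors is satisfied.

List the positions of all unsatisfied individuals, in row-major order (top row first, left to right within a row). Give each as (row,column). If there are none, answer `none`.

Row 0: (0,2)# 1/1 ok · (0,5)+ 0/2 unhappy · (0,6)# 1/2 ok
Row 1: (1,3)# 2/4 ok · (1,5)# 2/4 ok
Row 2: (2,1)# 3/4 ok · (2,2)# 4/6 ok · (2,3)+ 2/6 ok · (2,4)+ 1/7 unhappy · (2,5)# 3/5 ok
Row 3: (3,0)# 3/3 ok · (3,1)# 4/5 ok · (3,2)+ 2/7 ok · (3,3)# 2/7 ok · (3,4)# 3/7 ok · (3,5)# 3/6 ok · (3,6)+ 0/3 unhappy
Row 4: (4,1)# 3/5 ok · (4,3)+ 3/6 ok · (4,4)+ 2/5 ok · (4,6)# 1/2 ok
Row 5: (5,0)+ 1/3 ok · (5,2)# 4/6 ok · (5,3)+ 2/5 ok
Row 6: (6,0)+ 1/2 ok · (6,1)# 2/4 ok · (6,2)# 3/4 ok · (6,3)# 2/3 ok · (6,5)# 1/1 ok · (6,6)# 1/1 ok

(0,5), (2,4), (3,6)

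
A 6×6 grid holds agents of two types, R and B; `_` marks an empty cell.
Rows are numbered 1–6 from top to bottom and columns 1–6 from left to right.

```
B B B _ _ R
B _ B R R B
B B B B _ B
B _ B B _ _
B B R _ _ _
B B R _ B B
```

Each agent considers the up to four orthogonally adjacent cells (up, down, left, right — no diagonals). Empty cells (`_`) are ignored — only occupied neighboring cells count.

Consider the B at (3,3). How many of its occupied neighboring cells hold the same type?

4

Occupied neighbors of (3,3): (2,3)=B, (4,3)=B, (3,2)=B, (3,4)=B.
Same type (B): 4 of 4.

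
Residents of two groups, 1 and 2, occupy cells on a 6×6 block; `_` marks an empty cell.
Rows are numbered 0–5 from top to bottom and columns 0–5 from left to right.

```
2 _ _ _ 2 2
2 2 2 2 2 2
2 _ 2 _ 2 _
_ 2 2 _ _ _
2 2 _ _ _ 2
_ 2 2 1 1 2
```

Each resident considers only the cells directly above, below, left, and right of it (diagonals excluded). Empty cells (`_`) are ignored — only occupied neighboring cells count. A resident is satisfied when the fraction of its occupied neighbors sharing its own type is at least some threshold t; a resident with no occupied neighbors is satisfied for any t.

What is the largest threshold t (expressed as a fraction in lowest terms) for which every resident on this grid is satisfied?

1/2

(0,0)2 1/1
(0,4)2 2/2
(0,5)2 2/2
(1,0)2 3/3
(1,1)2 2/2
(1,2)2 3/3
(1,3)2 2/2
(1,4)2 4/4
(1,5)2 2/2
(2,0)2 1/1
(2,2)2 2/2
(2,4)2 1/1
(3,1)2 2/2
(3,2)2 2/2
(4,0)2 1/1
(4,1)2 3/3
(4,5)2 1/1
(5,1)2 2/2
(5,2)2 1/2
(5,3)1 1/2
(5,4)1 1/2
(5,5)2 1/2
The smallest same-type fraction is 1/2 at (5,2), which reduces to 1/2. Any threshold above that leaves this resident unsatisfied.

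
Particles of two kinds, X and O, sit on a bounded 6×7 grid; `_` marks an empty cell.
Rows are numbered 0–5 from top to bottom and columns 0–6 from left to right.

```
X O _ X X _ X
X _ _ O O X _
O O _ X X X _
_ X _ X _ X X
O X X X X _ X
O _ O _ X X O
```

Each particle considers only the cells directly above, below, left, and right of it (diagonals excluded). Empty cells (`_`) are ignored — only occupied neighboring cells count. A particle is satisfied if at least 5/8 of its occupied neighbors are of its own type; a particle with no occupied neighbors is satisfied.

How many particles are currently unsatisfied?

Row 0: (0,0)X 1/2 ✗ · (0,1)O 0/1 ✗ · (0,3)X 1/2 ✗ · (0,4)X 1/2 ✗ · (0,6)X 0/0 ✓
Row 1: (1,0)X 1/2 ✗ · (1,3)O 1/3 ✗ · (1,4)O 1/4 ✗ · (1,5)X 1/2 ✗
Row 2: (2,0)O 1/2 ✗ · (2,1)O 1/2 ✗ · (2,3)X 2/3 ✓ · (2,4)X 2/3 ✓ · (2,5)X 3/3 ✓
Row 3: (3,1)X 1/2 ✗ · (3,3)X 2/2 ✓ · (3,5)X 2/2 ✓ · (3,6)X 2/2 ✓
Row 4: (4,0)O 1/2 ✗ · (4,1)X 2/3 ✓ · (4,2)X 2/3 ✓ · (4,3)X 3/3 ✓ · (4,4)X 2/2 ✓ · (4,6)X 1/2 ✗
Row 5: (5,0)O 1/1 ✓ · (5,2)O 0/1 ✗ · (5,4)X 2/2 ✓ · (5,5)X 1/2 ✗ · (5,6)O 0/2 ✗
Unsatisfied: (0,0), (0,1), (0,3), (0,4), (1,0), (1,3), (1,4), (1,5), (2,0), (2,1), (3,1), (4,0), (4,6), (5,2), (5,5), (5,6) — 16 in total.

16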